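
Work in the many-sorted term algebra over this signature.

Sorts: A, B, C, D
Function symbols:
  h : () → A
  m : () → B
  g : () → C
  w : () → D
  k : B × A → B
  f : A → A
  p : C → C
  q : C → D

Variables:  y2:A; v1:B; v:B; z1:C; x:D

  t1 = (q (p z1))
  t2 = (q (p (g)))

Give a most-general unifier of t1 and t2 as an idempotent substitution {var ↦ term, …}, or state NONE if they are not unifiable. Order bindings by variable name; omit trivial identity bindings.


{z1 ↦ (g)}


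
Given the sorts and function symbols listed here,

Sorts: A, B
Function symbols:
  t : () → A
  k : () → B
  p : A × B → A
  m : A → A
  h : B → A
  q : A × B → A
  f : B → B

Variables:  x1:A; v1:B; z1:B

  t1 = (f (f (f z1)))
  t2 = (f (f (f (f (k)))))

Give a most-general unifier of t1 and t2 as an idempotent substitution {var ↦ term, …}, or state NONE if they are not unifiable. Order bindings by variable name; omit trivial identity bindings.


{z1 ↦ (f (k))}


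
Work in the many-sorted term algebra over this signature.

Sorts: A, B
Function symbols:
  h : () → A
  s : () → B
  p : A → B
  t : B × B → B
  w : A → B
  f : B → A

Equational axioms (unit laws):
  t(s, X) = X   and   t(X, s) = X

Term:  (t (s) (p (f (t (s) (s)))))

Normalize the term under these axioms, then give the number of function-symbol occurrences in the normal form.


1. (t (s) (p (f (t (s) (s)))))  →  (p (f (t (s) (s))))
2. (p (f (t (s) (s))))  →  (p (f (s)))
normal form: (p (f (s)))

size = 3


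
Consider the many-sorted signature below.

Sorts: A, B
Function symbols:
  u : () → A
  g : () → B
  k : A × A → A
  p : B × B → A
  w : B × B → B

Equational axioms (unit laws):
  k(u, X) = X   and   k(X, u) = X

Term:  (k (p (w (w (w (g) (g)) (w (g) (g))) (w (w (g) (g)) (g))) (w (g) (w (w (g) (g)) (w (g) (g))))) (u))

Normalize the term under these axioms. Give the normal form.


normal form = (p (w (w (w (g) (g)) (w (g) (g))) (w (w (g) (g)) (g))) (w (g) (w (w (g) (g)) (w (g) (g)))))

1. (k (p (w (w (w (g) (g)) (w (g) (g))) (w (w (g) (g)) (g))) (w (g) (w (w (g) (g)) (w (g) (g))))) (u))  →  (p (w (w (w (g) (g)) (w (g) (g))) (w (w (g) (g)) (g))) (w (g) (w (w (g) (g)) (w (g) (g)))))


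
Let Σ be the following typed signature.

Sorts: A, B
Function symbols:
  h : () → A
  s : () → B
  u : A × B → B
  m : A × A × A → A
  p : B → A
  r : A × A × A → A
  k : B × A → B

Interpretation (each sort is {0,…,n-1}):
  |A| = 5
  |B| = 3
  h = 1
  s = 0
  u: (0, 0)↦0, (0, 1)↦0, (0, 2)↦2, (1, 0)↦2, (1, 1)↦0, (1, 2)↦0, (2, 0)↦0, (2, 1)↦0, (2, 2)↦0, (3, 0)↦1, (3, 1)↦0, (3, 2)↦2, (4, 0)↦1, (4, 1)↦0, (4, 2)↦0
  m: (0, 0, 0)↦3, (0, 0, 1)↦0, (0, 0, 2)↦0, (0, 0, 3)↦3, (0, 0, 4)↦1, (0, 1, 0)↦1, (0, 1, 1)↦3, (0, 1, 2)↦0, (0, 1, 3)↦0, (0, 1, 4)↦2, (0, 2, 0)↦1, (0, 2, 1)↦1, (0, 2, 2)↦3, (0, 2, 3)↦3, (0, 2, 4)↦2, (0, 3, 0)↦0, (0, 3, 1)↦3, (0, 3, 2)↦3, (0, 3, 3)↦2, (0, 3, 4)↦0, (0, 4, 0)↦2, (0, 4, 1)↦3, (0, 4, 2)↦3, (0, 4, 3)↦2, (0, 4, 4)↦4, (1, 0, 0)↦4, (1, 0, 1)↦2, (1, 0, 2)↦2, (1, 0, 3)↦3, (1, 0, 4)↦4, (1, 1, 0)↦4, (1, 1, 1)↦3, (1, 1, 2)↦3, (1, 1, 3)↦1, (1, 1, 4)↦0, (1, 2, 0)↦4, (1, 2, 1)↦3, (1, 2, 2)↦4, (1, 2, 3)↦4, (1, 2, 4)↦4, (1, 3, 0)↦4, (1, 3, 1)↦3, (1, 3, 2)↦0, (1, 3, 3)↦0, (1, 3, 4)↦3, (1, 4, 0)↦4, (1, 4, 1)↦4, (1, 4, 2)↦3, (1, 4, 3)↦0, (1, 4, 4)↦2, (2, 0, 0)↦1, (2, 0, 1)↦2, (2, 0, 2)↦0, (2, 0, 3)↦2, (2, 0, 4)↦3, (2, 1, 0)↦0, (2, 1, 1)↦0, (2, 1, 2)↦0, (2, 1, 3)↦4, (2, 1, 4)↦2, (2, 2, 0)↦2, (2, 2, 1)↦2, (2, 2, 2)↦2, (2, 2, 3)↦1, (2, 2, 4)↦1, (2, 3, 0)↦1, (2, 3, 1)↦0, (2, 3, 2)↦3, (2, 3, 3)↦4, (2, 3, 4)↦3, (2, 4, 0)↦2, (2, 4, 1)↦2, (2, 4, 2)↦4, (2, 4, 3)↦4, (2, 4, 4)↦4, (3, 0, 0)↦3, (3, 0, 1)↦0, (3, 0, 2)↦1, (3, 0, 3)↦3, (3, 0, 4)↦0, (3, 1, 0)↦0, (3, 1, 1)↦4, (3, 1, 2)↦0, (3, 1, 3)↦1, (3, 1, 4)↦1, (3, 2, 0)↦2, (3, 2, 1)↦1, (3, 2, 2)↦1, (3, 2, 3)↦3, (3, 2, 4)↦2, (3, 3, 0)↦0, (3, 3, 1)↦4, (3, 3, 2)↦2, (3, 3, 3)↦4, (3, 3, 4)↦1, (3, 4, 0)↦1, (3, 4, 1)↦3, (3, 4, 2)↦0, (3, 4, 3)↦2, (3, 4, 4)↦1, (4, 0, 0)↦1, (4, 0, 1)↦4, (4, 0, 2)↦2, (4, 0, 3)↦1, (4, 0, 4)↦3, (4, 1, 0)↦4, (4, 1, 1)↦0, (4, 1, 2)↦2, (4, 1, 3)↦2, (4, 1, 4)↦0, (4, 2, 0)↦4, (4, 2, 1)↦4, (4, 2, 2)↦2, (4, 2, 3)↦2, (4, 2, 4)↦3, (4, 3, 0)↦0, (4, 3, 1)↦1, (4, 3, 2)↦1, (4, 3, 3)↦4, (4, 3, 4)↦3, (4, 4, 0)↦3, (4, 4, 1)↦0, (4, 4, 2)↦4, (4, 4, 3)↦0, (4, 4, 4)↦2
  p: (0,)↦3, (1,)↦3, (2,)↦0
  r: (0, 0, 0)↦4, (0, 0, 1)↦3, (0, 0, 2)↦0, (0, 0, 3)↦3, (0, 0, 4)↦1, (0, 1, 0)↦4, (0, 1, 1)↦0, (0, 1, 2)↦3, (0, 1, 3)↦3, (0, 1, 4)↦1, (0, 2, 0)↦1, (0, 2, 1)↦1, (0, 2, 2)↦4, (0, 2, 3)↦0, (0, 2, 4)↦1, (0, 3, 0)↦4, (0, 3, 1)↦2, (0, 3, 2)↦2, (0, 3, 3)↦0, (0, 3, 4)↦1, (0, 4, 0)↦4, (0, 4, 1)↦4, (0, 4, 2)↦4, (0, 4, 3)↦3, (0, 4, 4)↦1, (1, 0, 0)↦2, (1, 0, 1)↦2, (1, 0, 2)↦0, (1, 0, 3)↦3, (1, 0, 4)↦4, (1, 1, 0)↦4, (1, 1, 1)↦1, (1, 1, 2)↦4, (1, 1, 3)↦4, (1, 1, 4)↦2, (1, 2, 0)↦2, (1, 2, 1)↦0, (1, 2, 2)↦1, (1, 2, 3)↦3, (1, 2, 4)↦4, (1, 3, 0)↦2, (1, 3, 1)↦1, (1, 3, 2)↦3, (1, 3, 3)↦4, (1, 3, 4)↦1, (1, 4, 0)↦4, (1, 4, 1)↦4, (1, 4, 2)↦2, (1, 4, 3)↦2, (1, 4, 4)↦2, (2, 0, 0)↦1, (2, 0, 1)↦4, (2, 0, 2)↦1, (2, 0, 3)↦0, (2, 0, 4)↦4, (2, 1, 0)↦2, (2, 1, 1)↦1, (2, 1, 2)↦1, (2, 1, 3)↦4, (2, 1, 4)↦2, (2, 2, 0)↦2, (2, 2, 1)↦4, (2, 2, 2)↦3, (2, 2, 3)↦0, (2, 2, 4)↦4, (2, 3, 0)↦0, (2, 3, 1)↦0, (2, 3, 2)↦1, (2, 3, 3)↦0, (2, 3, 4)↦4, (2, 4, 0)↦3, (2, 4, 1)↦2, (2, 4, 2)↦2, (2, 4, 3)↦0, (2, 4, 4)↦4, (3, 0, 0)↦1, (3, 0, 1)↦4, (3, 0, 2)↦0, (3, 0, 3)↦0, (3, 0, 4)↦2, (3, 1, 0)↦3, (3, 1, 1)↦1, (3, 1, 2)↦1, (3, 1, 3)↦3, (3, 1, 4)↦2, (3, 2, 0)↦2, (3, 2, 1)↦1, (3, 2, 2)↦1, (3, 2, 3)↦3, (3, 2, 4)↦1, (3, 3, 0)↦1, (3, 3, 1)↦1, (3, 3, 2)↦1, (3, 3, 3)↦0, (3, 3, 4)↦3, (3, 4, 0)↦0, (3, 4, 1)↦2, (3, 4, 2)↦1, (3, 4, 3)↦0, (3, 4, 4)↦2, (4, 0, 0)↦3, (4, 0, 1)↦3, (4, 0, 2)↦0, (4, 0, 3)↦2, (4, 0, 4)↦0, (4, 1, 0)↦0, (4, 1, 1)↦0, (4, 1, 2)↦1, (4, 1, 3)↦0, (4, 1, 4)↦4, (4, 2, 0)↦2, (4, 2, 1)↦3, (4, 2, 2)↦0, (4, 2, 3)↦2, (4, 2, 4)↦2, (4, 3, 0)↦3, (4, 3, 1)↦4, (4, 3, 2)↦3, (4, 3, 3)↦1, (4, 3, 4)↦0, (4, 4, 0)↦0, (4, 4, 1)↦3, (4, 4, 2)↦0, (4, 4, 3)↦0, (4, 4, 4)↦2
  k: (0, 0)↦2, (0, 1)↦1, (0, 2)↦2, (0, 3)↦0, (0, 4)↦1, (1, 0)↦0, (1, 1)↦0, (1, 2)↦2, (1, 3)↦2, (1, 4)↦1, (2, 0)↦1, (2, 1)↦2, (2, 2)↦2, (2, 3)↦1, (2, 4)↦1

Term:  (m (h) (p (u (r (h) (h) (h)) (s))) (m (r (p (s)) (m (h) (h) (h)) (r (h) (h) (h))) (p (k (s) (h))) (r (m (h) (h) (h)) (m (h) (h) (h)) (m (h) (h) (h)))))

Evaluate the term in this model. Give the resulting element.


  h = 1
  h = 1
  h = 1
  h = 1
  (r (h) (h) (h)) = r(1, 1, 1) = 1
  s = 0
  (u (r (h) (h) (h)) (s)) = u(1, 0) = 2
  (p (u (r (h) (h) (h)) (s))) = p(2,) = 0
  s = 0
  (p (s)) = p(0,) = 3
  h = 1
  h = 1
  h = 1
  (m (h) (h) (h)) = m(1, 1, 1) = 3
  h = 1
  h = 1
  h = 1
  (r (h) (h) (h)) = r(1, 1, 1) = 1
  (r (p (s)) (m (h) (h) (h)) (r (h) (h) (h))) = r(3, 3, 1) = 1
  s = 0
  h = 1
  (k (s) (h)) = k(0, 1) = 1
  (p (k (s) (h))) = p(1,) = 3
  h = 1
  h = 1
  h = 1
  (m (h) (h) (h)) = m(1, 1, 1) = 3
  h = 1
  h = 1
  h = 1
  (m (h) (h) (h)) = m(1, 1, 1) = 3
  h = 1
  h = 1
  h = 1
  (m (h) (h) (h)) = m(1, 1, 1) = 3
  (r (m (h) (h) (h)) (m (h) (h) (h)) (m (h) (h) (h))) = r(3, 3, 3) = 0
  (m (r (p (s)) (m (h) (h) (h)) (r (h) (h) (h))) (p (k (s) (h))) (r (m (h) (h) (h)) (m (h) (h) (h)) (m (h) (h) (h)))) = m(1, 3, 0) = 4
  (m (h) (p (u (r (h) (h) (h)) (s))) (m (r (p (s)) (m (h) (h) (h)) (r (h) (h) (h))) (p (k (s) (h))) (r (m (h) (h) (h)) (m (h) (h) (h)) (m (h) (h) (h))))) = m(1, 0, 4) = 4

value = 4


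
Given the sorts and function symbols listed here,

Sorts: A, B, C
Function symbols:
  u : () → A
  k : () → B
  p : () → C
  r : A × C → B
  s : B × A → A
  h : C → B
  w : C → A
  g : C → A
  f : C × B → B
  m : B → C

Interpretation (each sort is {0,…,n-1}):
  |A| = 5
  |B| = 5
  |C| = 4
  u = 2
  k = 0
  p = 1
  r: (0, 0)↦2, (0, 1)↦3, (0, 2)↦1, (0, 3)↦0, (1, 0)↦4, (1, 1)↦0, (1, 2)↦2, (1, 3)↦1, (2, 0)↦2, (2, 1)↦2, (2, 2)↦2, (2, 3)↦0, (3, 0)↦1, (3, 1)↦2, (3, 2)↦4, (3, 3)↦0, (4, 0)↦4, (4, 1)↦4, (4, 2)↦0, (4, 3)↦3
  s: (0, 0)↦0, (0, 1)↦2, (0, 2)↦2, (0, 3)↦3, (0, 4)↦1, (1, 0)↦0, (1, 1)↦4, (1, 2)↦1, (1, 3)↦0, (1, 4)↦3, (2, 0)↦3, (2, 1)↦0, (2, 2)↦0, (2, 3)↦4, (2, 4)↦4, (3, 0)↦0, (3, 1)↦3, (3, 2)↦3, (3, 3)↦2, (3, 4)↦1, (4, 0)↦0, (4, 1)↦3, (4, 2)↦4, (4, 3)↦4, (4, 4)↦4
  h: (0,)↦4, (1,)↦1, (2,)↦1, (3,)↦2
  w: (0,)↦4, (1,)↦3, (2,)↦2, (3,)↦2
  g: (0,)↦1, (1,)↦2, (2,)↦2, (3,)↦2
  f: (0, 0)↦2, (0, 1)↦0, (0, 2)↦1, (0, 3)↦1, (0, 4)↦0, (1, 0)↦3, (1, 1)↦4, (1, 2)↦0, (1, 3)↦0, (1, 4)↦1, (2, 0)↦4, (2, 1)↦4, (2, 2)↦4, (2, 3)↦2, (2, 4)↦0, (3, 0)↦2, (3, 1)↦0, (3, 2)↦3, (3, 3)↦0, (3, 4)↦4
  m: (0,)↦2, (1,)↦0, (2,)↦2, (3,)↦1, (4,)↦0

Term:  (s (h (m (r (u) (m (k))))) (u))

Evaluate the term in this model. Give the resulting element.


value = 1

  u = 2
  k = 0
  (m (k)) = m(0,) = 2
  (r (u) (m (k))) = r(2, 2) = 2
  (m (r (u) (m (k)))) = m(2,) = 2
  (h (m (r (u) (m (k))))) = h(2,) = 1
  u = 2
  (s (h (m (r (u) (m (k))))) (u)) = s(1, 2) = 1


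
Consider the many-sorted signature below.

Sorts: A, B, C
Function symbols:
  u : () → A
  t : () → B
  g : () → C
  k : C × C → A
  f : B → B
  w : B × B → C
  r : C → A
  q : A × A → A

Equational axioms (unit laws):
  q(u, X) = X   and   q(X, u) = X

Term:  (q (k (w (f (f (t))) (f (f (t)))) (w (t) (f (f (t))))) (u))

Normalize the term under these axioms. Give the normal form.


normal form = (k (w (f (f (t))) (f (f (t)))) (w (t) (f (f (t)))))

1. (q (k (w (f (f (t))) (f (f (t)))) (w (t) (f (f (t))))) (u))  →  (k (w (f (f (t))) (f (f (t)))) (w (t) (f (f (t)))))


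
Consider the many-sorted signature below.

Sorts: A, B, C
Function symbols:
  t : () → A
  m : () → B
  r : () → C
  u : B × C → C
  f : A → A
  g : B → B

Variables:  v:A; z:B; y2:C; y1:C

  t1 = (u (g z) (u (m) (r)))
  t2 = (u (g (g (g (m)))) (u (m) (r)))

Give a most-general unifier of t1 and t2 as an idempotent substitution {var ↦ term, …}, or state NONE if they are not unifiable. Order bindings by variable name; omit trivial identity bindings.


{z ↦ (g (g (m)))}


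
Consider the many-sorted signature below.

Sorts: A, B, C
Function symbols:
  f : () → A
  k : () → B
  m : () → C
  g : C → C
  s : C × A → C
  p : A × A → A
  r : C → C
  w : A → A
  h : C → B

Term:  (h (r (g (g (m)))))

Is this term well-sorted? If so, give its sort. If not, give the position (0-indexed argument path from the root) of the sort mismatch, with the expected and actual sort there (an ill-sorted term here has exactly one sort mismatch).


        (m) : C
      (g (m)) : C
    (g (g (m))) : C
  (r (g (g (m)))) : C
(h (r (g (g (m))))) : B

well-sorted; sort = B


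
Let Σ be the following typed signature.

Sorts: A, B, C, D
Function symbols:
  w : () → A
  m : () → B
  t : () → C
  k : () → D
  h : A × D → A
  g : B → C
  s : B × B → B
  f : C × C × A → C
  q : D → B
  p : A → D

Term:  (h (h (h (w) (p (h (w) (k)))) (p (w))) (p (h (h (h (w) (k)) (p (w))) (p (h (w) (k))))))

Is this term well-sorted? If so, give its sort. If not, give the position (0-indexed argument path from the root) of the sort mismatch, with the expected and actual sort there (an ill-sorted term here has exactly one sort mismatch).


      (w) : A
          (w) : A
          (k) : D
        (h (w) (k)) : A
      (p (h (w) (k))) : D
    (h (w) (p (h (w) (k)))) : A
      (w) : A
    (p (w)) : D
  (h (h (w) (p (h (w) (k)))) (p (w))) : A
          (w) : A
          (k) : D
        (h (w) (k)) : A
          (w) : A
        (p (w)) : D
      (h (h (w) (k)) (p (w))) : A
          (w) : A
          (k) : D
        (h (w) (k)) : A
      (p (h (w) (k))) : D
    (h (h (h (w) (k)) (p (w))) (p (h (w) (k)))) : A
  (p (h (h (h (w) (k)) (p (w))) (p (h (w) (k))))) : D
(h (h (h (w) (p (h (w) (k)))) (p (w))) (p (h (h (h (w) (k)) (p (w))) (p (h (w) (k)))))) : A

well-sorted; sort = A


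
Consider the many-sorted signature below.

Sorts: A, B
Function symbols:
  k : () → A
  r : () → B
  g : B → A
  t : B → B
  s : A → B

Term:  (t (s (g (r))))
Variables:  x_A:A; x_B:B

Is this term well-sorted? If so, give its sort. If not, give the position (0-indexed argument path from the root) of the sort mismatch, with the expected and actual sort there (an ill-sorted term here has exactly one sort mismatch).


well-sorted; sort = B

      (r) : B
    (g (r)) : A
  (s (g (r))) : B
(t (s (g (r)))) : B


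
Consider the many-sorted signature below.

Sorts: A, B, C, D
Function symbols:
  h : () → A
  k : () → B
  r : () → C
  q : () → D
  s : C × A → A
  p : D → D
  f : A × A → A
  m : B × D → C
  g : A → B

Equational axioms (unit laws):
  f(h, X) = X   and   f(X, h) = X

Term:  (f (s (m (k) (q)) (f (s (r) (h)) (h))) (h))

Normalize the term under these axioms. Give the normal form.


1. (f (s (m (k) (q)) (f (s (r) (h)) (h))) (h))  →  (s (m (k) (q)) (f (s (r) (h)) (h)))
2. (s (m (k) (q)) (f (s (r) (h)) (h)))  →  (s (m (k) (q)) (s (r) (h)))

normal form = (s (m (k) (q)) (s (r) (h)))


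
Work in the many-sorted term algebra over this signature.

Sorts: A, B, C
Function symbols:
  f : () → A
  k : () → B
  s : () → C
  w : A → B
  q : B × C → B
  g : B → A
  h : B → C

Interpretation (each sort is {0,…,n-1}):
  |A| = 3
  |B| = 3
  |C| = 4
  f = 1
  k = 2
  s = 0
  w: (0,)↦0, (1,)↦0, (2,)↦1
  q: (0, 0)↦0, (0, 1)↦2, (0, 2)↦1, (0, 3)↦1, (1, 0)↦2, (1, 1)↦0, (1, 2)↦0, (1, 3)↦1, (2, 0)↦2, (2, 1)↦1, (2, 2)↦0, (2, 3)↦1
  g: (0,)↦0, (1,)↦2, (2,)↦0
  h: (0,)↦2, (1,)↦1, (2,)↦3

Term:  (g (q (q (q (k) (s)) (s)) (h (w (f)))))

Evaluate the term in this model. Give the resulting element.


  k = 2
  s = 0
  (q (k) (s)) = q(2, 0) = 2
  s = 0
  (q (q (k) (s)) (s)) = q(2, 0) = 2
  f = 1
  (w (f)) = w(1,) = 0
  (h (w (f))) = h(0,) = 2
  (q (q (q (k) (s)) (s)) (h (w (f)))) = q(2, 2) = 0
  (g (q (q (q (k) (s)) (s)) (h (w (f))))) = g(0,) = 0

value = 0


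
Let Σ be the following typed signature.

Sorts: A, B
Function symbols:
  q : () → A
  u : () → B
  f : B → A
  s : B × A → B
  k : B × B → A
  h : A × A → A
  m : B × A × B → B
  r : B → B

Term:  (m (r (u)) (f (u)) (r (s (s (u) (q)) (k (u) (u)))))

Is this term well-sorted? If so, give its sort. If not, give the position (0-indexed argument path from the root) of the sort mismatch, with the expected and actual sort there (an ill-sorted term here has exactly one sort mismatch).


well-sorted; sort = B

    (u) : B
  (r (u)) : B
    (u) : B
  (f (u)) : A
        (u) : B
        (q) : A
      (s (u) (q)) : B
        (u) : B
        (u) : B
      (k (u) (u)) : A
    (s (s (u) (q)) (k (u) (u))) : B
  (r (s (s (u) (q)) (k (u) (u)))) : B
(m (r (u)) (f (u)) (r (s (s (u) (q)) (k (u) (u))))) : B


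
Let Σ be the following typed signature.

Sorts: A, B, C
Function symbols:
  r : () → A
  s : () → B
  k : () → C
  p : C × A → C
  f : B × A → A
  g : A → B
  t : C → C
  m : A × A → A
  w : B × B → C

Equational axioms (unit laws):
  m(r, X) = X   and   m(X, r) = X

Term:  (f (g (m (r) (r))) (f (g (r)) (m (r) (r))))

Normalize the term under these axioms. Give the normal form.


normal form = (f (g (r)) (f (g (r)) (r)))

1. (f (g (m (r) (r))) (f (g (r)) (m (r) (r))))  →  (f (g (r)) (f (g (r)) (m (r) (r))))
2. (f (g (r)) (f (g (r)) (m (r) (r))))  →  (f (g (r)) (f (g (r)) (r)))


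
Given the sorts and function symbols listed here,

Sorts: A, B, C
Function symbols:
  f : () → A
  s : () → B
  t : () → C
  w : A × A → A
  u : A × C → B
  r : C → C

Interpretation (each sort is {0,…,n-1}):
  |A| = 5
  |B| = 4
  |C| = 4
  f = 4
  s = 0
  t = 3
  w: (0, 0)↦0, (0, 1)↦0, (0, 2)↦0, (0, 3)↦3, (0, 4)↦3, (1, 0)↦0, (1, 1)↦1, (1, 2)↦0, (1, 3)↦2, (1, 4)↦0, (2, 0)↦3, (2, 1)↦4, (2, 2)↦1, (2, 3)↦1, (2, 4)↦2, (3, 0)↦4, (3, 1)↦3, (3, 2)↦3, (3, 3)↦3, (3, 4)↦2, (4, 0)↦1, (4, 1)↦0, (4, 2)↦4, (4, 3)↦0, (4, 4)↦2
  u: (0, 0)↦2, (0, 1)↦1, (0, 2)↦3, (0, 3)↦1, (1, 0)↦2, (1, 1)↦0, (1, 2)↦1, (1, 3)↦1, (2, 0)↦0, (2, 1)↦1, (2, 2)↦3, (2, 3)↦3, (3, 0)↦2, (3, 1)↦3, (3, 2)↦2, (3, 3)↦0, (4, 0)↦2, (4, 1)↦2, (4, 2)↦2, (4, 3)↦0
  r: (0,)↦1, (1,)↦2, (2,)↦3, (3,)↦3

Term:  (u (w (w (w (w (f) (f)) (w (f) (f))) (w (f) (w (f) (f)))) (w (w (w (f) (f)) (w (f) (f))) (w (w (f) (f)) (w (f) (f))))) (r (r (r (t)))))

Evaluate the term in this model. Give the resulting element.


  f = 4
  f = 4
  (w (f) (f)) = w(4, 4) = 2
  f = 4
  f = 4
  (w (f) (f)) = w(4, 4) = 2
  (w (w (f) (f)) (w (f) (f))) = w(2, 2) = 1
  f = 4
  f = 4
  f = 4
  (w (f) (f)) = w(4, 4) = 2
  (w (f) (w (f) (f))) = w(4, 2) = 4
  (w (w (w (f) (f)) (w (f) (f))) (w (f) (w (f) (f)))) = w(1, 4) = 0
  f = 4
  f = 4
  (w (f) (f)) = w(4, 4) = 2
  f = 4
  f = 4
  (w (f) (f)) = w(4, 4) = 2
  (w (w (f) (f)) (w (f) (f))) = w(2, 2) = 1
  f = 4
  f = 4
  (w (f) (f)) = w(4, 4) = 2
  f = 4
  f = 4
  (w (f) (f)) = w(4, 4) = 2
  (w (w (f) (f)) (w (f) (f))) = w(2, 2) = 1
  (w (w (w (f) (f)) (w (f) (f))) (w (w (f) (f)) (w (f) (f)))) = w(1, 1) = 1
  (w (w (w (w (f) (f)) (w (f) (f))) (w (f) (w (f) (f)))) (w (w (w (f) (f)) (w (f) (f))) (w (w (f) (f)) (w (f) (f))))) = w(0, 1) = 0
  t = 3
  (r (t)) = r(3,) = 3
  (r (r (t))) = r(3,) = 3
  (r (r (r (t)))) = r(3,) = 3
  (u (w (w (w (w (f) (f)) (w (f) (f))) (w (f) (w (f) (f)))) (w (w (w (f) (f)) (w (f) (f))) (w (w (f) (f)) (w (f) (f))))) (r (r (r (t))))) = u(0, 3) = 1

value = 1


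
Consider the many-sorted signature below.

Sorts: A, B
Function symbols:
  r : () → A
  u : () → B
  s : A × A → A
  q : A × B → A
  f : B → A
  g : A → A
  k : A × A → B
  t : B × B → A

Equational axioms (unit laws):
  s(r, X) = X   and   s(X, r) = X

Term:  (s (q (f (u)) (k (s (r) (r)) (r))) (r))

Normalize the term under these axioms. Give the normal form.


normal form = (q (f (u)) (k (r) (r)))

1. (s (q (f (u)) (k (s (r) (r)) (r))) (r))  →  (q (f (u)) (k (s (r) (r)) (r)))
2. (q (f (u)) (k (s (r) (r)) (r)))  →  (q (f (u)) (k (r) (r)))


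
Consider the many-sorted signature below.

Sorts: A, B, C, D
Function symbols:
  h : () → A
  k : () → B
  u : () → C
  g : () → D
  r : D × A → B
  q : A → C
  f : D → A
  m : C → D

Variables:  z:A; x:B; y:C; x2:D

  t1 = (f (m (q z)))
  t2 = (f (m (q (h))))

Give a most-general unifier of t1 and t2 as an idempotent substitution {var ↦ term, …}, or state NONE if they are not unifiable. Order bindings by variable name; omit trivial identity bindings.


{z ↦ (h)}


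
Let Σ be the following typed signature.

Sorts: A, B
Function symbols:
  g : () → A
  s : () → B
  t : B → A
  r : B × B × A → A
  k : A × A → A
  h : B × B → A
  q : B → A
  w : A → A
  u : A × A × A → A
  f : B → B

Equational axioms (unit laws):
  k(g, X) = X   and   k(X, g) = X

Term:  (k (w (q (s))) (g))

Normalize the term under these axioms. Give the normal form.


normal form = (w (q (s)))

1. (k (w (q (s))) (g))  →  (w (q (s)))


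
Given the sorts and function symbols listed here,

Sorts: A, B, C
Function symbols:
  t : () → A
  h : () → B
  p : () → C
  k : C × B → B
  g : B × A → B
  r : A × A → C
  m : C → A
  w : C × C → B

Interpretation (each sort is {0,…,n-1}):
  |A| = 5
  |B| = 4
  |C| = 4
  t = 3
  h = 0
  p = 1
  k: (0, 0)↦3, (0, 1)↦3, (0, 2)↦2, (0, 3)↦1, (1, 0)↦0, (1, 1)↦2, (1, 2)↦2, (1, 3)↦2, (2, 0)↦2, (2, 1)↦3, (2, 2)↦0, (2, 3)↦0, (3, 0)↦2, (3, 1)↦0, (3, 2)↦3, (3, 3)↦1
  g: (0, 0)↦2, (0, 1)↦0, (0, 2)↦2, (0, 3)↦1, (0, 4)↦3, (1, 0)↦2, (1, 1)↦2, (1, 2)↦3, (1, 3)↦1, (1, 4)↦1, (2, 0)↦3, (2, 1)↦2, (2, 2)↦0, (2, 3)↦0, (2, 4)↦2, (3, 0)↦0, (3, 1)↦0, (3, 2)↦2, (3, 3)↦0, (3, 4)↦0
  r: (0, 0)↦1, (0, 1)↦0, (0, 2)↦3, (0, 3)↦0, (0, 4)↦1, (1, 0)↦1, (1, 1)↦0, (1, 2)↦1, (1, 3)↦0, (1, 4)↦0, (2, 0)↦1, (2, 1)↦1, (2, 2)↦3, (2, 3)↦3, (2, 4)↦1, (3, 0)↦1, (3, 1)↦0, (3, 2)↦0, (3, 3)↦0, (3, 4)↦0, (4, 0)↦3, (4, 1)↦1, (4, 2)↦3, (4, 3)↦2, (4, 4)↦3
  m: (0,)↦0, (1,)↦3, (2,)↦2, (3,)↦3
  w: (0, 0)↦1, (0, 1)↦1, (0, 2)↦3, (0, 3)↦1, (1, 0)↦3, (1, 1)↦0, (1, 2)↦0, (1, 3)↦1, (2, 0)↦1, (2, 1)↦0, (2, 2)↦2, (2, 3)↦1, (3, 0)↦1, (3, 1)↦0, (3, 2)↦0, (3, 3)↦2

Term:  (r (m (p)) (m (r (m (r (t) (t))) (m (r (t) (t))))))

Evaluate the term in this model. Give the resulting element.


value = 0

  p = 1
  (m (p)) = m(1,) = 3
  t = 3
  t = 3
  (r (t) (t)) = r(3, 3) = 0
  (m (r (t) (t))) = m(0,) = 0
  t = 3
  t = 3
  (r (t) (t)) = r(3, 3) = 0
  (m (r (t) (t))) = m(0,) = 0
  (r (m (r (t) (t))) (m (r (t) (t)))) = r(0, 0) = 1
  (m (r (m (r (t) (t))) (m (r (t) (t))))) = m(1,) = 3
  (r (m (p)) (m (r (m (r (t) (t))) (m (r (t) (t)))))) = r(3, 3) = 0


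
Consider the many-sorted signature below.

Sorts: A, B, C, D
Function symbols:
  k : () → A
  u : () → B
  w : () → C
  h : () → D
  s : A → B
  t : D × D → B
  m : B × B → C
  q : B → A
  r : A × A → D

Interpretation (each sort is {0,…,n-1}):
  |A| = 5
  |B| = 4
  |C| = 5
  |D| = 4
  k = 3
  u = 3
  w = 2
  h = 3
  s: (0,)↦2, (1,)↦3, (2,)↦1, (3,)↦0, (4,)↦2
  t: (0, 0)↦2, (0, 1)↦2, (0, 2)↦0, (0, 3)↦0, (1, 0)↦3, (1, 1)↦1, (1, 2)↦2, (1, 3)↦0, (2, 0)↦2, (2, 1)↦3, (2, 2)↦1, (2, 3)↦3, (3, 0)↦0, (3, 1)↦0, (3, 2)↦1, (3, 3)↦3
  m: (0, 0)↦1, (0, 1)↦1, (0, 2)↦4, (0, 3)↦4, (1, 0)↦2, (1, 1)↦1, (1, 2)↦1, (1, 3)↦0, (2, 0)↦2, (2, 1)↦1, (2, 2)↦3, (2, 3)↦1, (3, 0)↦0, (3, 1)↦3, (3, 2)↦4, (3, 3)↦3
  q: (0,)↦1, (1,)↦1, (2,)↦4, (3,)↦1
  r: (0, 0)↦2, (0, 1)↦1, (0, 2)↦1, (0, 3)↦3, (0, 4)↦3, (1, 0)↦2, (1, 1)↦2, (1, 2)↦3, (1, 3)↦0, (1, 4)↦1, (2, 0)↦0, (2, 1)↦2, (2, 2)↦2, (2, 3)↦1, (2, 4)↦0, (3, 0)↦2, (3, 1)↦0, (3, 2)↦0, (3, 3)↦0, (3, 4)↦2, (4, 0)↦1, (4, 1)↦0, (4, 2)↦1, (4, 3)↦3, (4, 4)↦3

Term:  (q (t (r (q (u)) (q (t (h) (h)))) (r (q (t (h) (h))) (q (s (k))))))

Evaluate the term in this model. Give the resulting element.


  u = 3
  (q (u)) = q(3,) = 1
  h = 3
  h = 3
  (t (h) (h)) = t(3, 3) = 3
  (q (t (h) (h))) = q(3,) = 1
  (r (q (u)) (q (t (h) (h)))) = r(1, 1) = 2
  h = 3
  h = 3
  (t (h) (h)) = t(3, 3) = 3
  (q (t (h) (h))) = q(3,) = 1
  k = 3
  (s (k)) = s(3,) = 0
  (q (s (k))) = q(0,) = 1
  (r (q (t (h) (h))) (q (s (k)))) = r(1, 1) = 2
  (t (r (q (u)) (q (t (h) (h)))) (r (q (t (h) (h))) (q (s (k))))) = t(2, 2) = 1
  (q (t (r (q (u)) (q (t (h) (h)))) (r (q (t (h) (h))) (q (s (k)))))) = q(1,) = 1

value = 1


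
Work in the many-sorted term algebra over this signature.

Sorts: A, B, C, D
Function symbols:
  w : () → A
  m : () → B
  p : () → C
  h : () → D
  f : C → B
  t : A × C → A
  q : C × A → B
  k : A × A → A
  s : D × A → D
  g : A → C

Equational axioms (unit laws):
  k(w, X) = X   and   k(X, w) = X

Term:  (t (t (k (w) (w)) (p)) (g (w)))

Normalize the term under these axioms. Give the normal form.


normal form = (t (t (w) (p)) (g (w)))

1. (t (t (k (w) (w)) (p)) (g (w)))  →  (t (t (w) (p)) (g (w)))


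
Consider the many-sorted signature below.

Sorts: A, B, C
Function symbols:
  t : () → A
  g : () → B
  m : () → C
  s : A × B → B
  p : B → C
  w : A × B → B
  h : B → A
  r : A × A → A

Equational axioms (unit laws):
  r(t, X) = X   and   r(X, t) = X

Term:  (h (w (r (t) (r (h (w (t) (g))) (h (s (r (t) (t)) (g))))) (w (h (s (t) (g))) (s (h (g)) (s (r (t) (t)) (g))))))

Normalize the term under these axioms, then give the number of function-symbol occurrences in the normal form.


1. (h (w (r (t) (r (h (w (t) (g))) (h (s (r (t) (t)) (g))))) (w (h (s (t) (g))) (s (h (g)) (s (r (t) (t)) (g))))))  →  (h (w (r (h (w (t) (g))) (h (s (r (t) (t)) (g)))) (w (h (s (t) (g))) (s (h (g)) (s (r (t) (t)) (g))))))
2. (h (w (r (h (w (t) (g))) (h (s (r (t) (t)) (g)))) (w (h (s (t) (g))) (s (h (g)) (s (r (t) (t)) (g))))))  →  (h (w (r (h (w (t) (g))) (h (s (t) (g)))) (w (h (s (t) (g))) (s (h (g)) (s (r (t) (t)) (g))))))
3. (h (w (r (h (w (t) (g))) (h (s (t) (g)))) (w (h (s (t) (g))) (s (h (g)) (s (r (t) (t)) (g))))))  →  (h (w (r (h (w (t) (g))) (h (s (t) (g)))) (w (h (s (t) (g))) (s (h (g)) (s (t) (g))))))
normal form: (h (w (r (h (w (t) (g))) (h (s (t) (g)))) (w (h (s (t) (g))) (s (h (g)) (s (t) (g))))))

size = 22


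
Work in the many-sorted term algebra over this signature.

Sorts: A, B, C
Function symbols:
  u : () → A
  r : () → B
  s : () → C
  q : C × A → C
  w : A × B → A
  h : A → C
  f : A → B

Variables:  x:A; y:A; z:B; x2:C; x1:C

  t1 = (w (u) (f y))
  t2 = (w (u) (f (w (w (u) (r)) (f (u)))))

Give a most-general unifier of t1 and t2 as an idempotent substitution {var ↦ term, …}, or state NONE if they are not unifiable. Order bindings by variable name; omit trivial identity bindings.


{y ↦ (w (w (u) (r)) (f (u)))}


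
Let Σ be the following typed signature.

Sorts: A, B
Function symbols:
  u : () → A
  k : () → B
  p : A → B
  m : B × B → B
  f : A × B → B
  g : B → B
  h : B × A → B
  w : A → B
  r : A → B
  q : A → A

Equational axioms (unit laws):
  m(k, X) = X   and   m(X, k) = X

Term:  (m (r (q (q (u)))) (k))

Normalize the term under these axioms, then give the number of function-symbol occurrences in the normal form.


1. (m (r (q (q (u)))) (k))  →  (r (q (q (u))))
normal form: (r (q (q (u))))

size = 4


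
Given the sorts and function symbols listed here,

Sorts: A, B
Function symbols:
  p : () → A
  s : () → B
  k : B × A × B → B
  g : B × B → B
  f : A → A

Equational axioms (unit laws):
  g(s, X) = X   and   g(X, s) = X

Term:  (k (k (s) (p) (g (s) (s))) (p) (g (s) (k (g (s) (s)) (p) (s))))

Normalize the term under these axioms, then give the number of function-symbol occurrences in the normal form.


size = 10

1. (k (k (s) (p) (g (s) (s))) (p) (g (s) (k (g (s) (s)) (p) (s))))  →  (k (k (s) (p) (s)) (p) (g (s) (k (g (s) (s)) (p) (s))))
2. (k (k (s) (p) (s)) (p) (g (s) (k (g (s) (s)) (p) (s))))  →  (k (k (s) (p) (s)) (p) (k (g (s) (s)) (p) (s)))
3. (k (k (s) (p) (s)) (p) (k (g (s) (s)) (p) (s)))  →  (k (k (s) (p) (s)) (p) (k (s) (p) (s)))
normal form: (k (k (s) (p) (s)) (p) (k (s) (p) (s)))


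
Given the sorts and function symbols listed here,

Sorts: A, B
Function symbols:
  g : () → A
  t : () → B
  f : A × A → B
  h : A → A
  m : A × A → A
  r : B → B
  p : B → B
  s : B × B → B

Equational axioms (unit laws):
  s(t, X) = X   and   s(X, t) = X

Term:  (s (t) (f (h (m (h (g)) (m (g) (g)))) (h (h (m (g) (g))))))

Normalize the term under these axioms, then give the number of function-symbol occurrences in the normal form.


size = 13

1. (s (t) (f (h (m (h (g)) (m (g) (g)))) (h (h (m (g) (g))))))  →  (f (h (m (h (g)) (m (g) (g)))) (h (h (m (g) (g)))))
normal form: (f (h (m (h (g)) (m (g) (g)))) (h (h (m (g) (g)))))


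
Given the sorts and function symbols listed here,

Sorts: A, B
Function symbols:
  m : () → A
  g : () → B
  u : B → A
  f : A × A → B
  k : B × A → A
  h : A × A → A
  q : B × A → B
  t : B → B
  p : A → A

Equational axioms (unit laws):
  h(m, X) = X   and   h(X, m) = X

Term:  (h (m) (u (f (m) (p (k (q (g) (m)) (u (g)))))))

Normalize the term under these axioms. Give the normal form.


1. (h (m) (u (f (m) (p (k (q (g) (m)) (u (g)))))))  →  (u (f (m) (p (k (q (g) (m)) (u (g))))))

normal form = (u (f (m) (p (k (q (g) (m)) (u (g))))))


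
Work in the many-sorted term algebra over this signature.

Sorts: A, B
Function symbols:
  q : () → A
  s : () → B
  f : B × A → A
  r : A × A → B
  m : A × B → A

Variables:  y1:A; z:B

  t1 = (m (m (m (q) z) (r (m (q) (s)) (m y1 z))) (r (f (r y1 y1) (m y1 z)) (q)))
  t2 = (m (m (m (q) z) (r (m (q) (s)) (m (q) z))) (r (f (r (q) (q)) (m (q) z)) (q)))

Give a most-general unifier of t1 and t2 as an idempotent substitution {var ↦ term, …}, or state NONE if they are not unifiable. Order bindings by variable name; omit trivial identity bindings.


{y1 ↦ (q)}


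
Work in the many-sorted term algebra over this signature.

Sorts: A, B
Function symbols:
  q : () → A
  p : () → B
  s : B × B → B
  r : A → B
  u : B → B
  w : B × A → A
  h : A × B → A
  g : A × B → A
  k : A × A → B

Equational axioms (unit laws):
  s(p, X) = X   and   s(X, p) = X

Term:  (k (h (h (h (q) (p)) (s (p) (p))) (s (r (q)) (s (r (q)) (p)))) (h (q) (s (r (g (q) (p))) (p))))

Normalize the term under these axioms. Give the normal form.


normal form = (k (h (h (h (q) (p)) (p)) (s (r (q)) (r (q)))) (h (q) (r (g (q) (p)))))

1. (k (h (h (h (q) (p)) (s (p) (p))) (s (r (q)) (s (r (q)) (p)))) (h (q) (s (r (g (q) (p))) (p))))  →  (k (h (h (h (q) (p)) (p)) (s (r (q)) (s (r (q)) (p)))) (h (q) (s (r (g (q) (p))) (p))))
2. (k (h (h (h (q) (p)) (p)) (s (r (q)) (s (r (q)) (p)))) (h (q) (s (r (g (q) (p))) (p))))  →  (k (h (h (h (q) (p)) (p)) (s (r (q)) (r (q)))) (h (q) (s (r (g (q) (p))) (p))))
3. (k (h (h (h (q) (p)) (p)) (s (r (q)) (r (q)))) (h (q) (s (r (g (q) (p))) (p))))  →  (k (h (h (h (q) (p)) (p)) (s (r (q)) (r (q)))) (h (q) (r (g (q) (p)))))


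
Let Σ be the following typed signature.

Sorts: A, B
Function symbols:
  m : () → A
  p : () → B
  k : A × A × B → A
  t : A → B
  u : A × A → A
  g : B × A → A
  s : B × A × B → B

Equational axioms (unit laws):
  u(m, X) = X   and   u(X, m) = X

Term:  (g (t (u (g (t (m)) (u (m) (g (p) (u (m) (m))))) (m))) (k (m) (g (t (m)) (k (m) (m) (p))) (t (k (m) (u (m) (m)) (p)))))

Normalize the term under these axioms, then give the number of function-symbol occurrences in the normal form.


size = 22

1. (g (t (u (g (t (m)) (u (m) (g (p) (u (m) (m))))) (m))) (k (m) (g (t (m)) (k (m) (m) (p))) (t (k (m) (u (m) (m)) (p)))))  →  (g (t (g (t (m)) (u (m) (g (p) (u (m) (m)))))) (k (m) (g (t (m)) (k (m) (m) (p))) (t (k (m) (u (m) (m)) (p)))))
2. (g (t (g (t (m)) (u (m) (g (p) (u (m) (m)))))) (k (m) (g (t (m)) (k (m) (m) (p))) (t (k (m) (u (m) (m)) (p)))))  →  (g (t (g (t (m)) (g (p) (u (m) (m))))) (k (m) (g (t (m)) (k (m) (m) (p))) (t (k (m) (u (m) (m)) (p)))))
3. (g (t (g (t (m)) (g (p) (u (m) (m))))) (k (m) (g (t (m)) (k (m) (m) (p))) (t (k (m) (u (m) (m)) (p)))))  →  (g (t (g (t (m)) (g (p) (m)))) (k (m) (g (t (m)) (k (m) (m) (p))) (t (k (m) (u (m) (m)) (p)))))
4. (g (t (g (t (m)) (g (p) (m)))) (k (m) (g (t (m)) (k (m) (m) (p))) (t (k (m) (u (m) (m)) (p)))))  →  (g (t (g (t (m)) (g (p) (m)))) (k (m) (g (t (m)) (k (m) (m) (p))) (t (k (m) (m) (p)))))
normal form: (g (t (g (t (m)) (g (p) (m)))) (k (m) (g (t (m)) (k (m) (m) (p))) (t (k (m) (m) (p)))))


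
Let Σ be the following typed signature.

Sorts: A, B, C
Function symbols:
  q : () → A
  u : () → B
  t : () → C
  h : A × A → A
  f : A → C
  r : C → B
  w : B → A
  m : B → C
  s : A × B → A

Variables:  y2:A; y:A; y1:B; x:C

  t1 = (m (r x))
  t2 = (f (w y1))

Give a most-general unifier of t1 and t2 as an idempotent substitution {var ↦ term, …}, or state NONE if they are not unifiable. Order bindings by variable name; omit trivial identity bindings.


NONE (not unifiable)

head clash or occurs-check failure — not unifiable


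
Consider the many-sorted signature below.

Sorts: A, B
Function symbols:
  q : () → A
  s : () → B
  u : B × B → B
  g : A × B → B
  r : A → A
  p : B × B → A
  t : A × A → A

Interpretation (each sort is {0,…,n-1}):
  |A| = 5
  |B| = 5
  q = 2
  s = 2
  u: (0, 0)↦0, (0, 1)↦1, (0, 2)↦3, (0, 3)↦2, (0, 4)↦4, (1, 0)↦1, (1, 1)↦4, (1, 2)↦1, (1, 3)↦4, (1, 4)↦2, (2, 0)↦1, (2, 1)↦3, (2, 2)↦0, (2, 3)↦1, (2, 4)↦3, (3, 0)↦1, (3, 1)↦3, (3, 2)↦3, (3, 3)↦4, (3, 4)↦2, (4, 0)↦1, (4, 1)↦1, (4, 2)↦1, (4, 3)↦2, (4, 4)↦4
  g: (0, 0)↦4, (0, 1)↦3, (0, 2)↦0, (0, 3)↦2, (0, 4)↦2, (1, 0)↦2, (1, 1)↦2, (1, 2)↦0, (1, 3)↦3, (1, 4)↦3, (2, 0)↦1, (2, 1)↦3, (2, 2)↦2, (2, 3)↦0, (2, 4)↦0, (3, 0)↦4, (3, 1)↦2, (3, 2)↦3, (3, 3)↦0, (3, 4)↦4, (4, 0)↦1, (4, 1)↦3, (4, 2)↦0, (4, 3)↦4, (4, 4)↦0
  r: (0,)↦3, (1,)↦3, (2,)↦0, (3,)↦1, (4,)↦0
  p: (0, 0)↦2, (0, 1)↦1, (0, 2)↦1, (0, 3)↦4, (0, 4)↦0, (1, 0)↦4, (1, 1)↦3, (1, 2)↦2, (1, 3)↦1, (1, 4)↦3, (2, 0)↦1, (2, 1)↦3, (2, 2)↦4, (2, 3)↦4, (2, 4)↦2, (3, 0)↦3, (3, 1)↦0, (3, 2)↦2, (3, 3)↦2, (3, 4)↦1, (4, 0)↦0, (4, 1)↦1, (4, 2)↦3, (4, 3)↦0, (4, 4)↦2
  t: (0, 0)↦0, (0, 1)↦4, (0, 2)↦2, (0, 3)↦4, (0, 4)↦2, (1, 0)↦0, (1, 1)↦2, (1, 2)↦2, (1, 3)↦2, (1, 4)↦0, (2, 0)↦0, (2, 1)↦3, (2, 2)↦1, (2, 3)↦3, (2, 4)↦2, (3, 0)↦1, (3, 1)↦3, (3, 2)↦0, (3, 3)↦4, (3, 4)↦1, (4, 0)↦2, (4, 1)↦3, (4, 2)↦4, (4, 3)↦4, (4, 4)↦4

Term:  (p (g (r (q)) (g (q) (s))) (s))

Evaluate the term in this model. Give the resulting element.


value = 1

  q = 2
  (r (q)) = r(2,) = 0
  q = 2
  s = 2
  (g (q) (s)) = g(2, 2) = 2
  (g (r (q)) (g (q) (s))) = g(0, 2) = 0
  s = 2
  (p (g (r (q)) (g (q) (s))) (s)) = p(0, 2) = 1


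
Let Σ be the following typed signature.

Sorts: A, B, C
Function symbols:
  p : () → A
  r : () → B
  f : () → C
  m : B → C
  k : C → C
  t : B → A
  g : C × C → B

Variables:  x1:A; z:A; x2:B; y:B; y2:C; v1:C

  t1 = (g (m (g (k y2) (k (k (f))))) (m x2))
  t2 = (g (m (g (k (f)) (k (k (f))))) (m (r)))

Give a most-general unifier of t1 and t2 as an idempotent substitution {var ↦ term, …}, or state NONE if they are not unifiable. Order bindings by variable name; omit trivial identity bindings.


{x2 ↦ (r), y2 ↦ (f)}


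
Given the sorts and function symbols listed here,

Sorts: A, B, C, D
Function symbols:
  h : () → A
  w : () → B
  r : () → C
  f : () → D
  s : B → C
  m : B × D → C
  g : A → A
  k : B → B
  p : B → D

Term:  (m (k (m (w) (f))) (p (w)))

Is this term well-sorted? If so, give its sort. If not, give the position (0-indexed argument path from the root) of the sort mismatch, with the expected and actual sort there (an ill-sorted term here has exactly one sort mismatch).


ill-sorted at position [0, 0]: expected B, got C

      (w) : B
      (f) : D
    (m (w) (f)) : C
  (k (m (w) (f))) : ✗ arg 0 at [0, 0] has sort C, expected B
    (w) : B
  (p (w)) : D


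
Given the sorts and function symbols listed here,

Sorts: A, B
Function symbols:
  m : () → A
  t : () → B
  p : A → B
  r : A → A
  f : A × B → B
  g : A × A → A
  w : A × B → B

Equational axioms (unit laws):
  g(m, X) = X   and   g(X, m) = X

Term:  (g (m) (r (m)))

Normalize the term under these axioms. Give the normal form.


normal form = (r (m))

1. (g (m) (r (m)))  →  (r (m))


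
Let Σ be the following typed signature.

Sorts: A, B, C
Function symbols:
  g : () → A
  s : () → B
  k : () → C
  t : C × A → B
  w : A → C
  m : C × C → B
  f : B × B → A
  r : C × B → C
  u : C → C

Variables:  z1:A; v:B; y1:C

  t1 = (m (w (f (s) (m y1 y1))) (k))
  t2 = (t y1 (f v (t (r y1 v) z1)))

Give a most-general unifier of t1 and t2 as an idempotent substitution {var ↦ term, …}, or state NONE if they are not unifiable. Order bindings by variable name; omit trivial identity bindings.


NONE (not unifiable)

head clash or occurs-check failure — not unifiable


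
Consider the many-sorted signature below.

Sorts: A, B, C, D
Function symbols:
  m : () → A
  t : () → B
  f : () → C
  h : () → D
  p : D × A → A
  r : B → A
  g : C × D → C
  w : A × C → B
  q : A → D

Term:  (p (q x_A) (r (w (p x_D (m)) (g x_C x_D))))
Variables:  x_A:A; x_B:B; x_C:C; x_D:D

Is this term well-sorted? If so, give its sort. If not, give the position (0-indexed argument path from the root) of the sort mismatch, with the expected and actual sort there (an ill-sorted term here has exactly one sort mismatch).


    x_A : A
  (q x_A) : D
        x_D : D
        (m) : A
      (p x_D (m)) : A
        x_C : C
        x_D : D
      (g x_C x_D) : C
    (w (p x_D (m)) (g x_C x_D)) : B
  (r (w (p x_D (m)) (g x_C x_D))) : A
(p (q x_A) (r (w (p x_D (m)) (g x_C x_D)))) : A

well-sorted; sort = A


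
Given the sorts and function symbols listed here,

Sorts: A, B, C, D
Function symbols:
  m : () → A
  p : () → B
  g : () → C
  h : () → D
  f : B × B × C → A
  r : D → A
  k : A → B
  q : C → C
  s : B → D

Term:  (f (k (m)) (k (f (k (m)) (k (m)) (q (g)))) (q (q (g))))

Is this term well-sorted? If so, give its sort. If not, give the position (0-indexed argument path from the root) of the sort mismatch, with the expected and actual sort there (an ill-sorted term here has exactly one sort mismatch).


    (m) : A
  (k (m)) : B
        (m) : A
      (k (m)) : B
        (m) : A
      (k (m)) : B
        (g) : C
      (q (g)) : C
    (f (k (m)) (k (m)) (q (g))) : A
  (k (f (k (m)) (k (m)) (q (g)))) : B
      (g) : C
    (q (g)) : C
  (q (q (g))) : C
(f (k (m)) (k (f (k (m)) (k (m)) (q (g)))) (q (q (g)))) : A

well-sorted; sort = A


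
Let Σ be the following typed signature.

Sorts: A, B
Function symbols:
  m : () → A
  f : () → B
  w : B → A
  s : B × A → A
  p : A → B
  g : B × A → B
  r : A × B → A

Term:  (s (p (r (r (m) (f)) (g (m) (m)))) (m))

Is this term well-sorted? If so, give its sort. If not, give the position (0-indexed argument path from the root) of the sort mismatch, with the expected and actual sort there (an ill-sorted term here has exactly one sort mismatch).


ill-sorted at position [0, 0, 1, 0]: expected B, got A

        (m) : A
        (f) : B
      (r (m) (f)) : A
        (m) : A
        (m) : A
      (g (m) (m)) : ✗ arg 0 at [0, 0, 1, 0] has sort A, expected B
  (m) : A


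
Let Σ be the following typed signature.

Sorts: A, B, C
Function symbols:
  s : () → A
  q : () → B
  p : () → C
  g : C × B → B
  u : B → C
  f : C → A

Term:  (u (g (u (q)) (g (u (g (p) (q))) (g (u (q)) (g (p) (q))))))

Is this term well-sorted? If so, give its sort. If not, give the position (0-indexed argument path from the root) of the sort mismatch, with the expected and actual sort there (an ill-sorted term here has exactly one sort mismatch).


      (q) : B
    (u (q)) : C
          (p) : C
          (q) : B
        (g (p) (q)) : B
      (u (g (p) (q))) : C
          (q) : B
        (u (q)) : C
          (p) : C
          (q) : B
        (g (p) (q)) : B
      (g (u (q)) (g (p) (q))) : B
    (g (u (g (p) (q))) (g (u (q)) (g (p) (q)))) : B
  (g (u (q)) (g (u (g (p) (q))) (g (u (q)) (g (p) (q))))) : B
(u (g (u (q)) (g (u (g (p) (q))) (g (u (q)) (g (p) (q)))))) : C

well-sorted; sort = C


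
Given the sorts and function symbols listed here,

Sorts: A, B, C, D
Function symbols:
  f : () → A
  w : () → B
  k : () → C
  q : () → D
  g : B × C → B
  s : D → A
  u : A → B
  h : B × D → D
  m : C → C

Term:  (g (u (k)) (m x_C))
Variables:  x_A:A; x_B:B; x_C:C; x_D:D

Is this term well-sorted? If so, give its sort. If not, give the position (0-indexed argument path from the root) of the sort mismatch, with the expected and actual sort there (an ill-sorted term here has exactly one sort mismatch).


ill-sorted at position [0, 0]: expected A, got C

    (k) : C
  (u (k)) : ✗ arg 0 at [0, 0] has sort C, expected A
    x_C : C
  (m x_C) : C


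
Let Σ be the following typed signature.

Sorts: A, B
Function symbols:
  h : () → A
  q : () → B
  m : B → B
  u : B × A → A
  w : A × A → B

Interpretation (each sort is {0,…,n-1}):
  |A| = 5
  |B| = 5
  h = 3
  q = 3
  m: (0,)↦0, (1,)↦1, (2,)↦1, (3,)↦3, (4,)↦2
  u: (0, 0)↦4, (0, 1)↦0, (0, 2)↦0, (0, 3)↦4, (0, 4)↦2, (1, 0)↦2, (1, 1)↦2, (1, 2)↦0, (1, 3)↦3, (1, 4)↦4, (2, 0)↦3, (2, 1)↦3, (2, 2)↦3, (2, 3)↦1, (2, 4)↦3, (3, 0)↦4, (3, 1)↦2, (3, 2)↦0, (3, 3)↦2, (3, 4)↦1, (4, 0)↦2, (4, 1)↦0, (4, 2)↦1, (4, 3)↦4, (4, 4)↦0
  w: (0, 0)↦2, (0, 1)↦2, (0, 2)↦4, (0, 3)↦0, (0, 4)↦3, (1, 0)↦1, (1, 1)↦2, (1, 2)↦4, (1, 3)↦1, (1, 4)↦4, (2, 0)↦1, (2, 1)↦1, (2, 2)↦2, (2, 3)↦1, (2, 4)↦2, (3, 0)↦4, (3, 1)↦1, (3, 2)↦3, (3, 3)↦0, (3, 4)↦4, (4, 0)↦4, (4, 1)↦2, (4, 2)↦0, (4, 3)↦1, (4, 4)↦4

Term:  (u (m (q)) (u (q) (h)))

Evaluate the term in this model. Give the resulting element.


value = 0

  q = 3
  (m (q)) = m(3,) = 3
  q = 3
  h = 3
  (u (q) (h)) = u(3, 3) = 2
  (u (m (q)) (u (q) (h))) = u(3, 2) = 0
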